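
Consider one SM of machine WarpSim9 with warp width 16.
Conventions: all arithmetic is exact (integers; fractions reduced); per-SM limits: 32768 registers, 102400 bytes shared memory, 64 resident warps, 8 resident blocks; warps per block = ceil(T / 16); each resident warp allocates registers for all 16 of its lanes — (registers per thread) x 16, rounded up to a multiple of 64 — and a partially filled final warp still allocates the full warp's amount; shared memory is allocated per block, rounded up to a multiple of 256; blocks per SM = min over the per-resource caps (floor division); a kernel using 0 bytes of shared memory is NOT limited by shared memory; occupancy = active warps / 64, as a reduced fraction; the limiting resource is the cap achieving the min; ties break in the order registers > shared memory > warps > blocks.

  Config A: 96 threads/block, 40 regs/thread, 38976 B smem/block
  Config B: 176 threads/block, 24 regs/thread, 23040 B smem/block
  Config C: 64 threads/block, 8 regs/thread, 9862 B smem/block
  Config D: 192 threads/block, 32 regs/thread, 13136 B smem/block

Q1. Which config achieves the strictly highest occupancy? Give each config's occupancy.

occupancies: A 3/16, B 11/16, C 1/2, D 15/16

Answer: D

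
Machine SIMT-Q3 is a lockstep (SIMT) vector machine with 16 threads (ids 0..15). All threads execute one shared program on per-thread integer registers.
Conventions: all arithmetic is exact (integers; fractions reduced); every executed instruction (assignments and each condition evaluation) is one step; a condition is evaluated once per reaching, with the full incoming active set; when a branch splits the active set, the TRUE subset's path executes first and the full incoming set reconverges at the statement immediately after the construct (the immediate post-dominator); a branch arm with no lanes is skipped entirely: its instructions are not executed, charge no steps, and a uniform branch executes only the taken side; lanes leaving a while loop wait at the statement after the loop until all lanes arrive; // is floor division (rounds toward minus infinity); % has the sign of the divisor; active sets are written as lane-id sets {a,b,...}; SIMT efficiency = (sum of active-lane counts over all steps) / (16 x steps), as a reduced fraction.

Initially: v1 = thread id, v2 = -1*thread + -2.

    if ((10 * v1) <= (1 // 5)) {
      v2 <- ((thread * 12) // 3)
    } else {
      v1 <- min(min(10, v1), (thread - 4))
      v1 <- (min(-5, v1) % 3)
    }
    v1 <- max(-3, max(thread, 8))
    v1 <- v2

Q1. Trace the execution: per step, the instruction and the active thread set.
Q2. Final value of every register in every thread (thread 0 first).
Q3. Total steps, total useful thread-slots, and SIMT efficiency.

step 0: eval ((10 * v1) <= (1 // 5)) {0,1,2,3,4,5,6,7,8,9,10,11,12,13,14,15}
step 1: v2 <- ((thread * 12) // 3)   {0}
step 2: v1 <- min(min(10, v1), (thread - 4)) {1,2,3,4,5,6,7,8,9,10,11,12,13,14,15}
step 3: v1 <- (min(-5, v1) % 3)      {1,2,3,4,5,6,7,8,9,10,11,12,13,14,15}
step 4: v1 <- max(-3, max(thread, 8)) {0,1,2,3,4,5,6,7,8,9,10,11,12,13,14,15}
step 5: v1 <- v2                     {0,1,2,3,4,5,6,7,8,9,10,11,12,13,14,15}

Answer: 6 steps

v1: 0,-3,-4,-5,-6,-7,-8,-9,-10,-11,-12,-13,-14,-15,-16,-17
v2: 0,-3,-4,-5,-6,-7,-8,-9,-10,-11,-12,-13,-14,-15,-16,-17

steps = 6; useful = 79; efficiency = 79/96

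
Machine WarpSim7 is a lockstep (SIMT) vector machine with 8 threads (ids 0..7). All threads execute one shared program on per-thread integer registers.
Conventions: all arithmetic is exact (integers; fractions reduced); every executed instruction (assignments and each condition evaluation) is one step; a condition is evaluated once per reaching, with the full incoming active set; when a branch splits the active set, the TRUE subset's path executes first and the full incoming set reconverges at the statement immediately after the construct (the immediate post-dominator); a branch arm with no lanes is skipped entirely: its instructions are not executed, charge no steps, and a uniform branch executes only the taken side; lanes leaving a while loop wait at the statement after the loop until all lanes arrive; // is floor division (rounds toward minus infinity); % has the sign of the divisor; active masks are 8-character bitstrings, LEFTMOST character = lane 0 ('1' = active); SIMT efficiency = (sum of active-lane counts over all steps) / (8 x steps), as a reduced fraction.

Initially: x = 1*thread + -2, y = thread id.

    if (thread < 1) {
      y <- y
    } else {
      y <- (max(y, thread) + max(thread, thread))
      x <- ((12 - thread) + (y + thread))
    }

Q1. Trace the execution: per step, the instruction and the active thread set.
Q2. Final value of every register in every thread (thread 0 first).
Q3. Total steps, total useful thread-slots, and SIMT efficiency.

step 0: eval (thread < 1)            11111111
step 1: y <- y                       10000000
step 2: y <- (max(y, thread) + max(thread, thread)) 01111111
step 3: x <- ((12 - thread) + (y + thread)) 01111111

Answer: 4 steps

x: -2,14,16,18,20,22,24,26
y: 0,2,4,6,8,10,12,14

steps = 4; useful = 23; efficiency = 23/32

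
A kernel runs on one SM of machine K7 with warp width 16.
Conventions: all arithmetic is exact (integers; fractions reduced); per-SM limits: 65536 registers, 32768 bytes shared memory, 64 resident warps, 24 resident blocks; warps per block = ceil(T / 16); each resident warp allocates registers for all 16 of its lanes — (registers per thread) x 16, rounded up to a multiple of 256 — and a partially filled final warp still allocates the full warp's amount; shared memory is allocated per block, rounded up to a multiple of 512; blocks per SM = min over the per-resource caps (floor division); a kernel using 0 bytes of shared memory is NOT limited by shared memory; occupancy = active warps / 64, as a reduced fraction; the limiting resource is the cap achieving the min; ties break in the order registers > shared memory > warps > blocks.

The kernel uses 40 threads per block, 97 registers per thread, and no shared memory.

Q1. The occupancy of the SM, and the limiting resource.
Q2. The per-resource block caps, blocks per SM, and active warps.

Answer: occupancy 9/16, limited by registers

registers: 12 blocks
shared memory: no limit (kernel uses none)
warps: 21 blocks
blocks: 24 blocks

Answer: 12 blocks, 36 active warps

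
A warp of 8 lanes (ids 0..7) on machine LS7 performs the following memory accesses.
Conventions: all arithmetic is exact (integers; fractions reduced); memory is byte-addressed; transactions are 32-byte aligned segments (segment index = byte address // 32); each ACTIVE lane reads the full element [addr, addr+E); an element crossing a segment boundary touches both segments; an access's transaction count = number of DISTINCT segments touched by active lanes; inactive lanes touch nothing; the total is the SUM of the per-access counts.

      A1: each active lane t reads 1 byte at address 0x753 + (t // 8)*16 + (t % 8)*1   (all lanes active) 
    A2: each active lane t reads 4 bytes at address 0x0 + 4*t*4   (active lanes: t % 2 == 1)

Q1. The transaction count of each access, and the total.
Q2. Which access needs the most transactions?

A1: 1 transaction
A2: 4 transactions

Answer: 1,4; total 5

Answer: A2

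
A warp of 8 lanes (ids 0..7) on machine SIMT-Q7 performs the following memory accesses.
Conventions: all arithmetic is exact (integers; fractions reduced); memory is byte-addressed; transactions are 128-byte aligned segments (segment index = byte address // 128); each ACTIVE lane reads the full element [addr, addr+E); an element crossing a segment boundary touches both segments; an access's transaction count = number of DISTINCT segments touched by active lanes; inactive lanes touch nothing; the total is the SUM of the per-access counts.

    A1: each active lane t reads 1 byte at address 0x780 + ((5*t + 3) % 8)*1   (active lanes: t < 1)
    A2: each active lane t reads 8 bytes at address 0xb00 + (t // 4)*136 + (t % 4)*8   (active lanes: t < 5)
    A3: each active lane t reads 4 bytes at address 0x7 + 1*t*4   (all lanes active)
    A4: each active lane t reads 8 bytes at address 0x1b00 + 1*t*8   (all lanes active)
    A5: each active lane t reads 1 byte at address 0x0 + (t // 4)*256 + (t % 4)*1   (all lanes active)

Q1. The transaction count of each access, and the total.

A1: 1 transaction
A2: 2 transactions
A3: 1 transaction
A4: 1 transaction
A5: 2 transactions

Answer: 1,2,1,1,2; total 7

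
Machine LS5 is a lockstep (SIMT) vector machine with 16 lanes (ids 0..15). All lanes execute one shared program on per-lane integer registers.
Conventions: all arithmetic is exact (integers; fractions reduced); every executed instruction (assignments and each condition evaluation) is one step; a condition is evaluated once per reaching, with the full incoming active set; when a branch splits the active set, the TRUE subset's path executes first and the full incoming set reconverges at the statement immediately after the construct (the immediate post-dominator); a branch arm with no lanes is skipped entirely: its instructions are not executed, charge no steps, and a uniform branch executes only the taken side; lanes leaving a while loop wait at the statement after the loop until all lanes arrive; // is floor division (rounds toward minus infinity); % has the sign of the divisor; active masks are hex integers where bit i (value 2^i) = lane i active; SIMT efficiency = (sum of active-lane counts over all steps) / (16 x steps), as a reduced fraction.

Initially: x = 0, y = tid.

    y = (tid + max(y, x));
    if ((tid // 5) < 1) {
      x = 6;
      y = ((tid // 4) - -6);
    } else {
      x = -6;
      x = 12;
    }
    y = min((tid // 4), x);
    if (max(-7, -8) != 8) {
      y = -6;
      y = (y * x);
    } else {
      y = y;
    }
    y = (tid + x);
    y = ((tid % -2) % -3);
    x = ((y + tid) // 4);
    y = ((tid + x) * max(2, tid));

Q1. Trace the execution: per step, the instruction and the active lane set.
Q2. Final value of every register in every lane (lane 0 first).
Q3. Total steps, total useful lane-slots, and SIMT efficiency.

step 0: y <- (tid + max(y, x))       0xffff
step 1: eval ((tid // 5) < 1)        0xffff
step 2: x <- 6                       0x001f
step 3: y <- ((tid // 4) - -6)       0x001f
step 4: x <- -6                      0xffe0
step 5: x <- 12                      0xffe0
step 6: y <- min((tid // 4), x)      0xffff
step 7: eval (max(-7, -8) != 8)      0xffff
step 8: y <- -6                      0xffff
step 9: y <- (y * x)                 0xffff
step 10: y <- (tid + x)               0xffff
step 11: y <- ((tid % -2) % -3)       0xffff
step 12: x <- ((y + tid) // 4)        0xffff
step 13: y <- ((tid + x) * max(2, tid)) 0xffff

Answer: 14 steps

x: 0,0,0,0,1,1,1,1,2,2,2,2,3,3,3,3
y: 0,2,4,9,20,30,42,56,80,99,120,143,180,208,238,270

steps = 14; useful = 192; efficiency = 192/224 = 6/7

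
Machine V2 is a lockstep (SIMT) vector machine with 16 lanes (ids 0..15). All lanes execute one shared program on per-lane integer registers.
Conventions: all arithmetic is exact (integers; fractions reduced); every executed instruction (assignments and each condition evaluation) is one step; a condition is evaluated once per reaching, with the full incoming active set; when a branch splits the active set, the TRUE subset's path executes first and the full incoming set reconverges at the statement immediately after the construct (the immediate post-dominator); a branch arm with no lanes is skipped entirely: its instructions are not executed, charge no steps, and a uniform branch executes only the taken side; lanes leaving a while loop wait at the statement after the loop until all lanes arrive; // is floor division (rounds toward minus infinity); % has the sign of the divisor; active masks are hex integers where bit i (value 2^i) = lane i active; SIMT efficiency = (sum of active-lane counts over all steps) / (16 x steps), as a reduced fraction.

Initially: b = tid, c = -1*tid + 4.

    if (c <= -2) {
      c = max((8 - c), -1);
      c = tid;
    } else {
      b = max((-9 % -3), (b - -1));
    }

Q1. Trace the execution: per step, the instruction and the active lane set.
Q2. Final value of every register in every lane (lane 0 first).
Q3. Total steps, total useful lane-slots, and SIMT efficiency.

step 0: eval (c <= -2)               0xffff
step 1: c <- max((8 - c), -1)        0xffc0
step 2: c <- tid                     0xffc0
step 3: b <- max((-9 % -3), (b - -1)) 0x003f

Answer: 4 steps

b: 1,2,3,4,5,6,6,7,8,9,10,11,12,13,14,15
c: 4,3,2,1,0,-1,6,7,8,9,10,11,12,13,14,15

steps = 4; useful = 42; efficiency = 42/64 = 21/32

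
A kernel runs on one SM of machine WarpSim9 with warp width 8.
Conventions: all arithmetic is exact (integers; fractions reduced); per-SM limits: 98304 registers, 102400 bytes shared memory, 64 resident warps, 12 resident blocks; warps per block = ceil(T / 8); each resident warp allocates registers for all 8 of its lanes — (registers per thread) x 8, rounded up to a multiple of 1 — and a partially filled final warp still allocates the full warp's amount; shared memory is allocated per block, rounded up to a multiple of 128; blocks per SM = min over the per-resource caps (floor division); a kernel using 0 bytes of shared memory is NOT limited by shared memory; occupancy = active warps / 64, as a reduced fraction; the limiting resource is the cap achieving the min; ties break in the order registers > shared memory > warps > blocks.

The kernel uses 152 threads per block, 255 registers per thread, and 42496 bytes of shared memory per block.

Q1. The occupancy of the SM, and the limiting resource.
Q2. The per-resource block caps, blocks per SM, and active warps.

Answer: occupancy 19/32, limited by registers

registers: 2 blocks
shared memory: 2 blocks
warps: 3 blocks
blocks: 12 blocks

Answer: 2 blocks, 38 active warps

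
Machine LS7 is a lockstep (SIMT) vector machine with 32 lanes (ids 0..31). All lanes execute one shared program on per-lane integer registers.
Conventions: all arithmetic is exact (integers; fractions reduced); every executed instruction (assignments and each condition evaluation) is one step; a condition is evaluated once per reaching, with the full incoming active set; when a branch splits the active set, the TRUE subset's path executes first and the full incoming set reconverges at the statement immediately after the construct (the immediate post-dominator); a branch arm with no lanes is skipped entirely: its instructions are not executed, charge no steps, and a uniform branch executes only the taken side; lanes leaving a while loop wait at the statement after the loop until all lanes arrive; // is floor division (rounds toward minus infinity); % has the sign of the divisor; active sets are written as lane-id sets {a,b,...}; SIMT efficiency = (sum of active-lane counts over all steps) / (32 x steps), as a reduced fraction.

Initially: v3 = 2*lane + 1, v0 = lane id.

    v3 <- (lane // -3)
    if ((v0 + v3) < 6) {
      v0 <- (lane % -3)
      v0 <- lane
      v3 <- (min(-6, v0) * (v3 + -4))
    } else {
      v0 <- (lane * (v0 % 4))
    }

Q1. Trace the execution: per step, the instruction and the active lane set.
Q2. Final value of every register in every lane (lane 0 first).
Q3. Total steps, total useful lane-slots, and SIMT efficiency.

step 0: v3 <- (lane // -3)           {0,1,2,3,4,5,6,7,8,9,10,11,12,13,14,15,16,17,18,19,20,21,22,23,24,25,26,27,28,29,30,31}
step 1: eval ((v0 + v3) < 6)         {0,1,2,3,4,5,6,7,8,9,10,11,12,13,14,15,16,17,18,19,20,21,22,23,24,25,26,27,28,29,30,31}
step 2: v0 <- (lane % -3)            {0,1,2,3,4,5,6,7,8}
step 3: v0 <- lane                   {0,1,2,3,4,5,6,7,8}
step 4: v3 <- (min(-6, v0) * (v3 + -4)) {0,1,2,3,4,5,6,7,8}
step 5: v0 <- (lane * (v0 % 4))      {9,10,11,12,13,14,15,16,17,18,19,20,21,22,23,24,25,26,27,28,29,30,31}

Answer: 6 steps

v3: 24,30,30,30,36,36,36,42,42,-3,-4,-4,-4,-5,-5,-5,-6,-6,-6,-7,-7,-7,-8,-8,-8,-9,-9,-9,-10,-10,-10,-11
v0: 0,1,2,3,4,5,6,7,8,9,20,33,0,13,28,45,0,17,36,57,0,21,44,69,0,25,52,81,0,29,60,93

steps = 6; useful = 114; efficiency = 114/192 = 19/32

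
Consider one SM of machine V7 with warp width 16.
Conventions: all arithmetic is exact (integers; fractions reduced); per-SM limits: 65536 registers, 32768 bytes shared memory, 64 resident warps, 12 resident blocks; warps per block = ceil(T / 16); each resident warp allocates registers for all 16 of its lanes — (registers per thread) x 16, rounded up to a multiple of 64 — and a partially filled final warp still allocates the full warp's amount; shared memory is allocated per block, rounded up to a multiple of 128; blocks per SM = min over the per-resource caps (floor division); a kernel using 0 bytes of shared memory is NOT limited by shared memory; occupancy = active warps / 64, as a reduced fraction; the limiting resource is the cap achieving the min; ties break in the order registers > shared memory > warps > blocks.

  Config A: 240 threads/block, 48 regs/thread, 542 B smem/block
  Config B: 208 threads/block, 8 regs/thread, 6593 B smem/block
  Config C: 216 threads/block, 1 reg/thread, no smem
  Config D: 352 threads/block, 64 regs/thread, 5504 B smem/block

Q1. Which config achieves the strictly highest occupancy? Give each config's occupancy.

occupancies: A 15/16, B 13/16, C 7/8, D 11/16

Answer: A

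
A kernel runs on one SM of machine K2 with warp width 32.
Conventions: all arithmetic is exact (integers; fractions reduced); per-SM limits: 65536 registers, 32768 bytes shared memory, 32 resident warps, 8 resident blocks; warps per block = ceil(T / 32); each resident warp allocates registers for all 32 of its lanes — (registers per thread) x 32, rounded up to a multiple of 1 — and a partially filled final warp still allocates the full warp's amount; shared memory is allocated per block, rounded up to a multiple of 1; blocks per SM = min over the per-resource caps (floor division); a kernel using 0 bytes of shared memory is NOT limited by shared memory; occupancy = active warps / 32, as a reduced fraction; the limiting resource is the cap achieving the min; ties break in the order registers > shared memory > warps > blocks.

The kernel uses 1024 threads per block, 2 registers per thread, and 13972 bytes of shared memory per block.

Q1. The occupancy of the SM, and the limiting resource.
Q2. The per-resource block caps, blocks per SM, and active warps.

Answer: occupancy 1, limited by warps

registers: 32 blocks
shared memory: 2 blocks
warps: 1 block
blocks: 8 blocks

Answer: 1 block, 32 active warps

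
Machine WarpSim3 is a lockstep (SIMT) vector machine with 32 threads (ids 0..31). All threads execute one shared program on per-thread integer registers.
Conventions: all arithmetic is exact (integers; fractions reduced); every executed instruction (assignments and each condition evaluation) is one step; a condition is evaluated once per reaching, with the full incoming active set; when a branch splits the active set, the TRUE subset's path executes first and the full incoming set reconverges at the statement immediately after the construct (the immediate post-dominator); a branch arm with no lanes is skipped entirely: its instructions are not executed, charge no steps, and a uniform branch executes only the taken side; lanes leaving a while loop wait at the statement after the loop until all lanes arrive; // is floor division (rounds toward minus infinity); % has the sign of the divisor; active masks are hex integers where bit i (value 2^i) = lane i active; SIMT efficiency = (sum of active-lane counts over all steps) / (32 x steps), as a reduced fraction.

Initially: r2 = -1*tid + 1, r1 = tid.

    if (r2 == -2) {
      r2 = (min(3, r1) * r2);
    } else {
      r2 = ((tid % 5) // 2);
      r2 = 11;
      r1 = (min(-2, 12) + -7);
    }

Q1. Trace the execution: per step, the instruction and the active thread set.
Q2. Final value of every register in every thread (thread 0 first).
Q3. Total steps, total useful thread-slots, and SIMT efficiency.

step 0: eval (r2 == -2)              0xffffffff
step 1: r2 <- (min(3, r1) * r2)      0x00000008
step 2: r2 <- ((tid % 5) // 2)       0xfffffff7
step 3: r2 <- 11                     0xfffffff7
step 4: r1 <- (min(-2, 12) + -7)     0xfffffff7

Answer: 5 steps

r2: 11,11,11,-6,11,11,11,11,11,11,11,11,11,11,11,11,11,11,11,11,11,11,11,11,11,11,11,11,11,11,11,11
r1: -9,-9,-9,3,-9,-9,-9,-9,-9,-9,-9,-9,-9,-9,-9,-9,-9,-9,-9,-9,-9,-9,-9,-9,-9,-9,-9,-9,-9,-9,-9,-9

steps = 5; useful = 126; efficiency = 126/160 = 63/80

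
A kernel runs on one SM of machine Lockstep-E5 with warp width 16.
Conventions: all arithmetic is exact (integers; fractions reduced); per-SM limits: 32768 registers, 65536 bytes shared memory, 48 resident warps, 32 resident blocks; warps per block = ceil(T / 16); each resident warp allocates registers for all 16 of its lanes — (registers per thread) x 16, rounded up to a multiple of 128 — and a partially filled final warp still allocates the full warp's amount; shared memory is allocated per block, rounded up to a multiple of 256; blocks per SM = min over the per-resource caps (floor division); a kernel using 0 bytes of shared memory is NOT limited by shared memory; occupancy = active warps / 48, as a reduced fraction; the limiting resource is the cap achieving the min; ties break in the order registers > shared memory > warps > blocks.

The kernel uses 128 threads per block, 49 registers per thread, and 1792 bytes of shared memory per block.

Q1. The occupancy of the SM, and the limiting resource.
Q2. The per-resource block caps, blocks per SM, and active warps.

Answer: occupancy 2/3, limited by registers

registers: 4 blocks
shared memory: 36 blocks
warps: 6 blocks
blocks: 32 blocks

Answer: 4 blocks, 32 active warps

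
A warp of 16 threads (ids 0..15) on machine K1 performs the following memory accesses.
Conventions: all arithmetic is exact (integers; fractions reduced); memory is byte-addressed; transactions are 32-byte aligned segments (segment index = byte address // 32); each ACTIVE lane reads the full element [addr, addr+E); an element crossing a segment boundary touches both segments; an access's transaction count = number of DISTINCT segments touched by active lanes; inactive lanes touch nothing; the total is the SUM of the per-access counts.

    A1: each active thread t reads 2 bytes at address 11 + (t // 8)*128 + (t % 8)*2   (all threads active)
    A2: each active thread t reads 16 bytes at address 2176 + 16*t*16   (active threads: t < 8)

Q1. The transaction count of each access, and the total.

A1: 2 transactions
A2: 8 transactions

Answer: 2,8; total 10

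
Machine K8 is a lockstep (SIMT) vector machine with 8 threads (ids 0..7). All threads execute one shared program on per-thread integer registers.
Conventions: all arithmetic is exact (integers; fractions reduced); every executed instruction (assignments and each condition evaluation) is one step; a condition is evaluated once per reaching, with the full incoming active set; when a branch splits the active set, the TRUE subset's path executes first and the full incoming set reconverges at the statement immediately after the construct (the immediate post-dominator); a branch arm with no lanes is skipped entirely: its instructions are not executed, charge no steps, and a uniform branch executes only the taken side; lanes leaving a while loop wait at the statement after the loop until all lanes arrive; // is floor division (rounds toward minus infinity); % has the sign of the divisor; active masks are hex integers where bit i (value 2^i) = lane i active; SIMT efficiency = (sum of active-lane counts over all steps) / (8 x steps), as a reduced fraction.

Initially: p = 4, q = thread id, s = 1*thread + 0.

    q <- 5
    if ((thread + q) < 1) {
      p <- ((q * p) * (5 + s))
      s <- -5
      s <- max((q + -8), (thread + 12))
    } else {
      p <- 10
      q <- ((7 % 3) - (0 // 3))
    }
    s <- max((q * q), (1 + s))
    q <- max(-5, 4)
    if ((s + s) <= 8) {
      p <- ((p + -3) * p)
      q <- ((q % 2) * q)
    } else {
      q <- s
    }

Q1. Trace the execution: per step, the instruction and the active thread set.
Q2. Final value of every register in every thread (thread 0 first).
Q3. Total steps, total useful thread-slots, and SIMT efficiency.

step 0: q <- 5                       0xff
step 1: eval ((thread + q) < 1)      0xff
step 2: p <- 10                      0xff
step 3: q <- ((7 % 3) - (0 // 3))    0xff
step 4: s <- max((q * q), (1 + s))   0xff
step 5: q <- max(-5, 4)              0xff
step 6: eval ((s + s) <= 8)          0xff
step 7: p <- ((p + -3) * p)          0x0f
step 8: q <- ((q % 2) * q)           0x0f
step 9: q <- s                       0xf0

Answer: 10 steps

p: 70,70,70,70,10,10,10,10
q: 0,0,0,0,5,6,7,8
s: 1,2,3,4,5,6,7,8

steps = 10; useful = 68; efficiency = 68/80 = 17/20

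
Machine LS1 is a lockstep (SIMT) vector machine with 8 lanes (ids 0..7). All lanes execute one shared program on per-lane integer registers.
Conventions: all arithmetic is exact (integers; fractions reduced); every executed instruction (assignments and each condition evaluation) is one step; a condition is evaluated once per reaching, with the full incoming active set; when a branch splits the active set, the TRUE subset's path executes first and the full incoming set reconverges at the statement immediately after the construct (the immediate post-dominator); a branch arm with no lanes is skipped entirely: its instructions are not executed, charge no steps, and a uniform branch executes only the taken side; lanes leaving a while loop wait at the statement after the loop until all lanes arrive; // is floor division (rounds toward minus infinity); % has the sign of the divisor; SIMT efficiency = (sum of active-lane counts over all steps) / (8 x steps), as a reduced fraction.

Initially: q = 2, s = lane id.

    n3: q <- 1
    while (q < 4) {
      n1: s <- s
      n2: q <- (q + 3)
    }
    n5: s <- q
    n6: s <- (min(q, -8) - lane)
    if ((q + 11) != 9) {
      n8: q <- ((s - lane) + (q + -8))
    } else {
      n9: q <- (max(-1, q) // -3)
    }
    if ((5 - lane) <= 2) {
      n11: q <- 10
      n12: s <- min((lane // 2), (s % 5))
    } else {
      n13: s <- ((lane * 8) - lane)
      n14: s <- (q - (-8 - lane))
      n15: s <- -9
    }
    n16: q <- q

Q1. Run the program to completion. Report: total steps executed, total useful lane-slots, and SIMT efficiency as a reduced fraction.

Answer: 16 steps, 107 useful, 107/128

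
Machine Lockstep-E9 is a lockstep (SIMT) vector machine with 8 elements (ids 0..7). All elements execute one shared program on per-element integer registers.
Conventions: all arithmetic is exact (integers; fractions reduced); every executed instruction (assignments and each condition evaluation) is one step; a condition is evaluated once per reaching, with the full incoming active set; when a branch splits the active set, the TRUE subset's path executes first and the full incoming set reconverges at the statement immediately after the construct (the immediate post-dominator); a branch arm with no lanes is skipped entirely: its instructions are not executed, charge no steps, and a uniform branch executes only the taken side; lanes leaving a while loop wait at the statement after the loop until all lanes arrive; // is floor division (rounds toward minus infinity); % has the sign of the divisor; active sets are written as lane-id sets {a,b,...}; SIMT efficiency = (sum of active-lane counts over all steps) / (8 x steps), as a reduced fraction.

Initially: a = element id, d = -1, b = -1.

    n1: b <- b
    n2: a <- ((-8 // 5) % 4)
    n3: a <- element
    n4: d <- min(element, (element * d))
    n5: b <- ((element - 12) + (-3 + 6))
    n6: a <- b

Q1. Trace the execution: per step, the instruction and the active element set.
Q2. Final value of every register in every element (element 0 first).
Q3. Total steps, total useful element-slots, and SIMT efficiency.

step 0: b <- b                       {0,1,2,3,4,5,6,7}
step 1: a <- ((-8 // 5) % 4)         {0,1,2,3,4,5,6,7}
step 2: a <- element                 {0,1,2,3,4,5,6,7}
step 3: d <- min(element, (element * d)) {0,1,2,3,4,5,6,7}
step 4: b <- ((element - 12) + (-3 + 6)) {0,1,2,3,4,5,6,7}
step 5: a <- b                       {0,1,2,3,4,5,6,7}

Answer: 6 steps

a: -9,-8,-7,-6,-5,-4,-3,-2
d: 0,-1,-2,-3,-4,-5,-6,-7
b: -9,-8,-7,-6,-5,-4,-3,-2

steps = 6; useful = 48; efficiency = 48/48 = 1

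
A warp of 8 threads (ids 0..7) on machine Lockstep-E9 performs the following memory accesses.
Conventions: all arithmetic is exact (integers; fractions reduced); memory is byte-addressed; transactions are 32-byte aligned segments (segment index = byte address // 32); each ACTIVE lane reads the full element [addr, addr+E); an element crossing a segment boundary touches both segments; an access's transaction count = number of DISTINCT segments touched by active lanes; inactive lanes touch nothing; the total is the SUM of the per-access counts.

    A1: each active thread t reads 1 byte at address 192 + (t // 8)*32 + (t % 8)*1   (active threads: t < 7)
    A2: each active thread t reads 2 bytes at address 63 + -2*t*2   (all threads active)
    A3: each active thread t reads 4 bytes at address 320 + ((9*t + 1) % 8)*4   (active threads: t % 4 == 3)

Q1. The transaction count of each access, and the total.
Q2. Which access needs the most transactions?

A1: 1 transaction
A2: 2 transactions
A3: 1 transaction

Answer: 1,2,1; total 4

Answer: A2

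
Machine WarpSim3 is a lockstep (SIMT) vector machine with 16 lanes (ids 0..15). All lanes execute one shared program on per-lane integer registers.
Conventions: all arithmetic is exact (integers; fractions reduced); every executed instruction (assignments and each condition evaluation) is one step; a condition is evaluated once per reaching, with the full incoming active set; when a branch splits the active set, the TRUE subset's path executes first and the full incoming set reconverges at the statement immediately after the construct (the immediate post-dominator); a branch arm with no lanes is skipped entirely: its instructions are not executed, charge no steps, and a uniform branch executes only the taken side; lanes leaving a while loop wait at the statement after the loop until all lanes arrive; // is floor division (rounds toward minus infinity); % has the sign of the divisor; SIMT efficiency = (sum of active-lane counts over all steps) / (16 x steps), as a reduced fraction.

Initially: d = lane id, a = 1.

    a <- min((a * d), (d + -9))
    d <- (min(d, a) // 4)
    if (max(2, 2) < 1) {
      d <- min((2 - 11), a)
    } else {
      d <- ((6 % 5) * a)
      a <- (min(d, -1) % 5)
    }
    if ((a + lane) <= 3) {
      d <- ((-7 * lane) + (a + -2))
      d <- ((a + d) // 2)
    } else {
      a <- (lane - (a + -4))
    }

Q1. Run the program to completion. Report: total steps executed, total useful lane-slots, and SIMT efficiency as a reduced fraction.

Answer: 9 steps, 114 useful, 19/24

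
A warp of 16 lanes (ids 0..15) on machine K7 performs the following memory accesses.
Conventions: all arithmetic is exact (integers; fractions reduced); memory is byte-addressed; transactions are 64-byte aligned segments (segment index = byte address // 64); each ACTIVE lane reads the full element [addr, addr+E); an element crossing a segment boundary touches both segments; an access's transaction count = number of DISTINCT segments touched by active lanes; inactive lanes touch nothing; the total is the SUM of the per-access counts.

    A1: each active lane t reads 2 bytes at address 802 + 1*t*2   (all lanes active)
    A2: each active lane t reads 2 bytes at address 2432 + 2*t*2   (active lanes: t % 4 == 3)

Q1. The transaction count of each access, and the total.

A1: 2 transactions
A2: 1 transaction

Answer: 2,1; total 3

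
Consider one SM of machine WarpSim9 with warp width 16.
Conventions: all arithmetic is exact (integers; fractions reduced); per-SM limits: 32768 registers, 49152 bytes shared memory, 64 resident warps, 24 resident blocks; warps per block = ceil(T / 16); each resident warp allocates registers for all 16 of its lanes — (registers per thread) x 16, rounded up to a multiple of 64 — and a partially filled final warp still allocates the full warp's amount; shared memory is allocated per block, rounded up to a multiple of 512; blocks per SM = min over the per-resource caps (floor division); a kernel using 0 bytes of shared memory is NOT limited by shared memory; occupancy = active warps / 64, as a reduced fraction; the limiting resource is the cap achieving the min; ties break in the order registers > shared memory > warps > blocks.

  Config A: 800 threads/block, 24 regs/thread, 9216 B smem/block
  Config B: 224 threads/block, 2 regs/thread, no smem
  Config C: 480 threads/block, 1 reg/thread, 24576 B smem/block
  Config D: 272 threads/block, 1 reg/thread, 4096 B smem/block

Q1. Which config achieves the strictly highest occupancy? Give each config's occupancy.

occupancies: A 25/32, B 7/8, C 15/16, D 51/64

Answer: C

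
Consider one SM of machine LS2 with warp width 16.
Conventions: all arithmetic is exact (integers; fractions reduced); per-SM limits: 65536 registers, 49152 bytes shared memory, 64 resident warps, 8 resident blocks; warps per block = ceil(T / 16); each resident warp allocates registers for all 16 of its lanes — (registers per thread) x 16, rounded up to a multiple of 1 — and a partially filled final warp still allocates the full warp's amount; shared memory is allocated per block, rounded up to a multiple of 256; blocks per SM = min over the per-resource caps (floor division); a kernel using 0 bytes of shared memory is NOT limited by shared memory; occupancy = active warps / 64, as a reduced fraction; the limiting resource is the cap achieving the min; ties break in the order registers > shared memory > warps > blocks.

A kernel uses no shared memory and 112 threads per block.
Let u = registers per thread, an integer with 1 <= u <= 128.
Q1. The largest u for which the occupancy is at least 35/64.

Answer: u = 117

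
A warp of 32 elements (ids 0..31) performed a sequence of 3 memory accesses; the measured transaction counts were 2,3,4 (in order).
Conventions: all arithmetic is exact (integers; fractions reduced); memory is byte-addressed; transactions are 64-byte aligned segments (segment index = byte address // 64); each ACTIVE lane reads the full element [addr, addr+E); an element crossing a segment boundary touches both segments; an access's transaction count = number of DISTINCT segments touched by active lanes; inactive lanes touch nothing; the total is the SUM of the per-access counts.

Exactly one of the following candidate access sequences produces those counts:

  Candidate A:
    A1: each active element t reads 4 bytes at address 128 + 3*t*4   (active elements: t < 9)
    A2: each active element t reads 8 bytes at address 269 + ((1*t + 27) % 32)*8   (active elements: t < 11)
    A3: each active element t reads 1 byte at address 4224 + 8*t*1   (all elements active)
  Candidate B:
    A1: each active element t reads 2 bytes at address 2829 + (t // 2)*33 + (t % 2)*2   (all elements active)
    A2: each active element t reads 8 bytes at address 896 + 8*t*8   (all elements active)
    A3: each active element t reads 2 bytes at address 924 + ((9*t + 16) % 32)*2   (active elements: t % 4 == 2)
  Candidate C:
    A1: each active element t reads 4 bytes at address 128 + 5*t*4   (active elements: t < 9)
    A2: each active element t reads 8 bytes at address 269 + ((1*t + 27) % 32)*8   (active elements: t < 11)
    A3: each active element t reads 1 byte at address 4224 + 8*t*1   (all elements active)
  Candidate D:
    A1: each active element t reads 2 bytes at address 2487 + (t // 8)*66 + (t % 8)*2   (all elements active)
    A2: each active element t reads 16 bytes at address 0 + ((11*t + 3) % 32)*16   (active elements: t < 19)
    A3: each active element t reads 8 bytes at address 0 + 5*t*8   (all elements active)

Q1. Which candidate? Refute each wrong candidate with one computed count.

B: A1 gives 8 transactions, not 2
C: A1 gives 3 transactions, not 2
D: A1 gives 5 transactions, not 2
A: all counts match (2,3,4)

Answer: A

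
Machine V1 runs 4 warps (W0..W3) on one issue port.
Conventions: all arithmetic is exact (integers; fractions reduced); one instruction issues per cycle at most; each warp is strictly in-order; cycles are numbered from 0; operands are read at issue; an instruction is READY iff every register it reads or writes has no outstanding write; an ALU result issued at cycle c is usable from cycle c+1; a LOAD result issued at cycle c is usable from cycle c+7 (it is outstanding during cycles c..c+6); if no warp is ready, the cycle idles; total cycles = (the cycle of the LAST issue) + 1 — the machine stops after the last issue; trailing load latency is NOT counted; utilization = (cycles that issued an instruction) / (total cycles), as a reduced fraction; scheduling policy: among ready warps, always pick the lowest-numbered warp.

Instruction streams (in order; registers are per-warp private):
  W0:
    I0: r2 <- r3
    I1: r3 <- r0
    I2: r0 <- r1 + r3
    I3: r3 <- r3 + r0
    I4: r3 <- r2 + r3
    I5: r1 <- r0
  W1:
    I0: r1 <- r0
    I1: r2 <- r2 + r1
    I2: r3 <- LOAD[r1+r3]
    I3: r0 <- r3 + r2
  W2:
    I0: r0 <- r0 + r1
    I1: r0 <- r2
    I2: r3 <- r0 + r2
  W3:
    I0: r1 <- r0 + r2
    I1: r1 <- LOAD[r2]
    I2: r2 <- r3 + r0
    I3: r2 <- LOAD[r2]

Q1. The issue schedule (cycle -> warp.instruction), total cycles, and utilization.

cycle 0: W0.I0
cycle 1: W0.I1
cycle 2: W0.I2
cycle 3: W0.I3
cycle 4: W0.I4
cycle 5: W0.I5
cycle 6: W1.I0
cycle 7: W1.I1
cycle 8: W1.I2
cycle 9: W2.I0
cycle 10: W2.I1
cycle 11: W2.I2
cycle 12: W3.I0
cycle 13: W3.I1
cycle 14: W3.I2
cycle 15: W1.I3
cycle 16: W3.I3

Answer: 17 cycles, utilization 1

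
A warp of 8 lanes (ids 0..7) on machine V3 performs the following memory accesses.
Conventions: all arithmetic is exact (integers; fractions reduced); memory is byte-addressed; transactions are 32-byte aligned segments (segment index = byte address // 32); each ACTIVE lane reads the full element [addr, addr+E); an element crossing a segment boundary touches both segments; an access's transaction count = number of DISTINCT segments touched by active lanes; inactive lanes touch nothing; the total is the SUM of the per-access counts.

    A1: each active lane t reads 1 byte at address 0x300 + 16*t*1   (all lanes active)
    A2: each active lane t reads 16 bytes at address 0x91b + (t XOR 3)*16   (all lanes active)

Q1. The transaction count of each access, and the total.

A1: 4 transactions
A2: 5 transactions

Answer: 4,5; total 9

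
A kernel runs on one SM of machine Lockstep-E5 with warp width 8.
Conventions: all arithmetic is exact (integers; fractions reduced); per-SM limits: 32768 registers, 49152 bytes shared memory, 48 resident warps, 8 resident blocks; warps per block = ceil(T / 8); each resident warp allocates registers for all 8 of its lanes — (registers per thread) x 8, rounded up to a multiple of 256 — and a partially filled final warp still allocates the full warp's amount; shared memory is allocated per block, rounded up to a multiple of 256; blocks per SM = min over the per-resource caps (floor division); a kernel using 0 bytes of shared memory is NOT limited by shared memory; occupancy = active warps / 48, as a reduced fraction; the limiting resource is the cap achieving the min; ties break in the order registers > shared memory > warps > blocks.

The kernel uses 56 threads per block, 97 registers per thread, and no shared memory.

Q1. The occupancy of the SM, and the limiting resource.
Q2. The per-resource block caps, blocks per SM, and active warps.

Answer: occupancy 7/12, limited by registers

registers: 4 blocks
shared memory: no limit (kernel uses none)
warps: 6 blocks
blocks: 8 blocks

Answer: 4 blocks, 28 active warps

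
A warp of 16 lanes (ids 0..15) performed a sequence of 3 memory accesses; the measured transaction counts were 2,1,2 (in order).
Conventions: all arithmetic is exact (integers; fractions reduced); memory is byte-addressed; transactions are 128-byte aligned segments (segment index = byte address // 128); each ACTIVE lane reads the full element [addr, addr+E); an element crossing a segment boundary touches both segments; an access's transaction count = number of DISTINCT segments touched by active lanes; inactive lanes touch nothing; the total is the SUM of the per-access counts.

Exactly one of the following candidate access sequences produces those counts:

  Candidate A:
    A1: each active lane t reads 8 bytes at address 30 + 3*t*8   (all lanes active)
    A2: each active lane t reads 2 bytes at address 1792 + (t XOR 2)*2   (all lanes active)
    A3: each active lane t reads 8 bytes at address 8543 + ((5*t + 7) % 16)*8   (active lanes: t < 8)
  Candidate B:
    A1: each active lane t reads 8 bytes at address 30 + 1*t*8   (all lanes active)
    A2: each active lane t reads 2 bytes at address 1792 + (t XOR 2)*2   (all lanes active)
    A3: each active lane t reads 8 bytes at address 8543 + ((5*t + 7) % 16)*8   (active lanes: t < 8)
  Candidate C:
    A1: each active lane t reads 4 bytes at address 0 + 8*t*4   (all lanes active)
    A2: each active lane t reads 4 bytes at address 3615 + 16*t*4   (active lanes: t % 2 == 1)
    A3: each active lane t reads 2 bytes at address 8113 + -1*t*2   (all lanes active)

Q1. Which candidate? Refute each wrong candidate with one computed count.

A: A1 gives 4 transactions, not 2
C: A1 gives 4 transactions, not 2
B: all counts match (2,1,2)

Answer: B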